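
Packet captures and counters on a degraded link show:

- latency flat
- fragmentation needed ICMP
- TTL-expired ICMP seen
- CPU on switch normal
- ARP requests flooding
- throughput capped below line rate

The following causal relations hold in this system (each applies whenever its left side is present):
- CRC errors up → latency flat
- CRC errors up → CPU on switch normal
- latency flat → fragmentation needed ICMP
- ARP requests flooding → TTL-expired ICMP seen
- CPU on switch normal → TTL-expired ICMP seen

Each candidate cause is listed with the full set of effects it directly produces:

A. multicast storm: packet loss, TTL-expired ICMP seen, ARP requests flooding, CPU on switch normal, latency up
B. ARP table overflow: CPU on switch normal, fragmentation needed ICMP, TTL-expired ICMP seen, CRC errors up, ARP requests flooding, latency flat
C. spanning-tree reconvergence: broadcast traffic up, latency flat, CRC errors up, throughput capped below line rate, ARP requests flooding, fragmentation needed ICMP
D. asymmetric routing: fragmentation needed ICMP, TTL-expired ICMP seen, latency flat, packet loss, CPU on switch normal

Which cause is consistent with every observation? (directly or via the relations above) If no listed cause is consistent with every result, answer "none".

Checking each candidate against the observations:
(A) multicast storm — latency flat miss; fragmentation needed ICMP miss; TTL-expired ICMP seen match; CPU on switch normal match; ARP requests flooding match; throughput capped below line rate miss
(B) ARP table overflow — latency flat match; fragmentation needed ICMP match; TTL-expired ICMP seen match; CPU on switch normal match; ARP requests flooding match; throughput capped below line rate miss
(C) spanning-tree reconvergence — latency flat match; fragmentation needed ICMP match; TTL-expired ICMP seen match (through ARP requests flooding → TTL-expired ICMP seen); CPU on switch normal match (through CRC errors up → CPU on switch normal); ARP requests flooding match; throughput capped below line rate match
(D) asymmetric routing — does not account for ARP requests flooding, throughput capped below line rate
(C) alone accounts for all the evidence.

C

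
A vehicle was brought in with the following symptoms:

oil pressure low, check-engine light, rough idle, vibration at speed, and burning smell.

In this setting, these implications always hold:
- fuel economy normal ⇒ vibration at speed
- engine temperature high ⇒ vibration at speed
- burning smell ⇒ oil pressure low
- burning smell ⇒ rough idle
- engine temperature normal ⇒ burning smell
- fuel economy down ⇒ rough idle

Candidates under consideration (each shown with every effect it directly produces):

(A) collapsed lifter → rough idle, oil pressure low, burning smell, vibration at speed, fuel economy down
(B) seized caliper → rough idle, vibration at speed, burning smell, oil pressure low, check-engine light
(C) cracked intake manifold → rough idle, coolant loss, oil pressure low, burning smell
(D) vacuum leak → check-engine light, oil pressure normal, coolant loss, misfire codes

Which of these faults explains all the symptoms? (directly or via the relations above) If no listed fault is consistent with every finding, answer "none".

For each candidate, compare predicted effects to what was observed:
(A) collapsed lifter — oil pressure low +; check-engine light -; rough idle +; vibration at speed +; burning smell +
(B) seized caliper — oil pressure low +; check-engine light +; rough idle +; vibration at speed +; burning smell +
(C) cracked intake manifold — oil pressure low +; check-engine light -; rough idle +; vibration at speed -; burning smell +
(D) vacuum leak — fails on oil pressure low, rough idle, vibration at speed, burning smell (predicts oil pressure normal, not oil pressure low)
Only (B) is consistent with every observation.

B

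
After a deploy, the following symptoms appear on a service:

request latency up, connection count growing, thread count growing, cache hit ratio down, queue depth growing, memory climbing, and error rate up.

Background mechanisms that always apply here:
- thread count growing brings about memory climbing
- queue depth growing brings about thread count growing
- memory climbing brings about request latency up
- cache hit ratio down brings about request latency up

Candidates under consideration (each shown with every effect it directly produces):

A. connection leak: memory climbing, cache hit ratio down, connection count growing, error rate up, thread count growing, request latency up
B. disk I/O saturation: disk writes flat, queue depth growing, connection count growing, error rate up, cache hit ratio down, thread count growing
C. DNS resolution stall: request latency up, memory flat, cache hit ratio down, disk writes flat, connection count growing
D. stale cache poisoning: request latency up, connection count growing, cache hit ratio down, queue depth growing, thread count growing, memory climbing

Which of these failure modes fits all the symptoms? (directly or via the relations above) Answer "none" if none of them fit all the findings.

B

For each candidate, compare predicted effects to what was observed:
(A) connection leak — request latency up match; connection count growing match; thread count growing match; cache hit ratio down match; queue depth growing miss; memory climbing match; error rate up match
(B) disk I/O saturation — accounts for every observation (request latency up by cache hit ratio down → request latency up)
(C) DNS resolution stall — request latency up match; connection count growing match; thread count growing miss; cache hit ratio down match; queue depth growing miss; memory climbing miss; error rate up miss
(D) stale cache poisoning — request latency up match; connection count growing match; thread count growing match; cache hit ratio down match; queue depth growing match; memory climbing match; error rate up miss
(B) alone accounts for all the evidence.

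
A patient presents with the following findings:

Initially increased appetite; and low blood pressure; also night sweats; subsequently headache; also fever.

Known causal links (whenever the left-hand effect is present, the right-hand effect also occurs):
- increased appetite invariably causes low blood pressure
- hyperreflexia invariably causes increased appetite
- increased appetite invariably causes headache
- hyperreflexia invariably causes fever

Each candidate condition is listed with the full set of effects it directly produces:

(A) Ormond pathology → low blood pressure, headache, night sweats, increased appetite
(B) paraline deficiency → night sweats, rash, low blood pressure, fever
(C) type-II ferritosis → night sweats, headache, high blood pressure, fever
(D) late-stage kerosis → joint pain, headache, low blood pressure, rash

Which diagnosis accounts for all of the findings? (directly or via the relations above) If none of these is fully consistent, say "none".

none

For each candidate, compare predicted effects to what was observed:
(A) Ormond pathology — does not account for fever
(B) paraline deficiency — does not account for increased appetite, headache
(C) type-II ferritosis — increased appetite ✗; low blood pressure ✗; night sweats ✓; headache ✓; fever ✓
(D) late-stage kerosis — increased appetite ✗; low blood pressure ✓; night sweats ✗; headache ✓; fever ✗
No candidate is consistent with all observations.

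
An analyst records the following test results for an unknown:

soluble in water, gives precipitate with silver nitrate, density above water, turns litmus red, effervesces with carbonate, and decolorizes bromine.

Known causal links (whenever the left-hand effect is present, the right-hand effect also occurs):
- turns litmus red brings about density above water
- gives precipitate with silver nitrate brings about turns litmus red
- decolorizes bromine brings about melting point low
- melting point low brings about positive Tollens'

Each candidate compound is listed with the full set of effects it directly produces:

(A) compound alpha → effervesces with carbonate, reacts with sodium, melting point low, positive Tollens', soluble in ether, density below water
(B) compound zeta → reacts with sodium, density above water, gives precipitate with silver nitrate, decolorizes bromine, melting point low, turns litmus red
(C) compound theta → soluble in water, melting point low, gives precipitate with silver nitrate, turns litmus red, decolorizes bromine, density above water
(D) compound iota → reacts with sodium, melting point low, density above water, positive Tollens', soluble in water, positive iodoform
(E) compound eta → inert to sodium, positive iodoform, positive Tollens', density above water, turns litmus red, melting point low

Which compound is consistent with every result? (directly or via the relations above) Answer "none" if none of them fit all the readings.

none

Testing each hypothesis:
(A) compound alpha — soluble in water NO; gives precipitate with silver nitrate NO; density above water NO; turns litmus red NO; effervesces with carbonate yes; decolorizes bromine NO
(B) compound zeta — soluble in water NO; gives precipitate with silver nitrate yes; density above water yes; turns litmus red yes; effervesces with carbonate NO; decolorizes bromine yes
(C) compound theta — soluble in water yes; gives precipitate with silver nitrate yes; density above water yes; turns litmus red yes; effervesces with carbonate NO; decolorizes bromine yes
(D) compound iota — soluble in water yes; gives precipitate with silver nitrate NO; density above water yes; turns litmus red NO; effervesces with carbonate NO; decolorizes bromine NO
(E) compound eta — soluble in water NO; gives precipitate with silver nitrate NO; density above water yes; turns litmus red yes; effervesces with carbonate NO; decolorizes bromine NO
Every candidate fails on at least one observation.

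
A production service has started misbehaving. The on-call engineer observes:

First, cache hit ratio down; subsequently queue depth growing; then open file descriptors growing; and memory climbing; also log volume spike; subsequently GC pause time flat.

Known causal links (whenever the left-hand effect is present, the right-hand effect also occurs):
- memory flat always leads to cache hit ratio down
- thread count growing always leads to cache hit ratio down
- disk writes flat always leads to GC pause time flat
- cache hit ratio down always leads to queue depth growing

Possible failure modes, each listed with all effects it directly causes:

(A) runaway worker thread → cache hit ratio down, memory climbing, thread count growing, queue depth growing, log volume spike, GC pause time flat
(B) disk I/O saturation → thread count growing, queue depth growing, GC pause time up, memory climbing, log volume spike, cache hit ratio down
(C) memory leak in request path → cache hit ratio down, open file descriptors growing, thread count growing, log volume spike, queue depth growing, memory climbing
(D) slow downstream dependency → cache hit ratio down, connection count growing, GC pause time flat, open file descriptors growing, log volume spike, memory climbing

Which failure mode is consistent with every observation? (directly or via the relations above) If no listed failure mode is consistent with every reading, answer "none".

D

For each candidate, compare predicted effects to what was observed:
(A) runaway worker thread — does not account for open file descriptors growing
(B) disk I/O saturation — cache hit ratio down yes; queue depth growing yes; open file descriptors growing NO; memory climbing yes; log volume spike yes; GC pause time flat NO
(C) memory leak in request path — cache hit ratio down yes; queue depth growing yes; open file descriptors growing yes; memory climbing yes; log volume spike yes; GC pause time flat NO
(D) slow downstream dependency — cache hit ratio down yes; queue depth growing yes (through cache hit ratio down → queue depth growing); open file descriptors growing yes; memory climbing yes; log volume spike yes; GC pause time flat yes
(D) alone accounts for all the evidence.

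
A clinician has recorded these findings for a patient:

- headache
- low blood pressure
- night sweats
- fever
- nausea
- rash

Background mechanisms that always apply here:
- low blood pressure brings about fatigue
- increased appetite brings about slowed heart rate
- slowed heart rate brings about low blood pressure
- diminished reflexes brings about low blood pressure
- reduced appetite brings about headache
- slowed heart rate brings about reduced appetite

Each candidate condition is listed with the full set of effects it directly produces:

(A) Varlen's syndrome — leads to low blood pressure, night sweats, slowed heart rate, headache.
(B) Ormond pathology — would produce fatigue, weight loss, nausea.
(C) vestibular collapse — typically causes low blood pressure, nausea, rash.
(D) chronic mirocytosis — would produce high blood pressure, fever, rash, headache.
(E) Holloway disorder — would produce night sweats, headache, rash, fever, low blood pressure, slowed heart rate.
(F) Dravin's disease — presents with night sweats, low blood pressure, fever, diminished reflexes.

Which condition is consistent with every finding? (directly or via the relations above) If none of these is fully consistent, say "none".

Testing each hypothesis:
(A) Varlen's syndrome — headache +; low blood pressure +; night sweats +; fever -; nausea -; rash -
(B) Ormond pathology — does not account for headache, low blood pressure, night sweats, fever, rash
(C) vestibular collapse — headache -; low blood pressure +; night sweats -; fever -; nausea +; rash +
(D) chronic mirocytosis — headache +; low blood pressure -; night sweats -; fever +; nausea -; rash +
(E) Holloway disorder — does not account for nausea
(F) Dravin's disease — does not account for headache, nausea, rash
None of the listed candidates fits everything.

none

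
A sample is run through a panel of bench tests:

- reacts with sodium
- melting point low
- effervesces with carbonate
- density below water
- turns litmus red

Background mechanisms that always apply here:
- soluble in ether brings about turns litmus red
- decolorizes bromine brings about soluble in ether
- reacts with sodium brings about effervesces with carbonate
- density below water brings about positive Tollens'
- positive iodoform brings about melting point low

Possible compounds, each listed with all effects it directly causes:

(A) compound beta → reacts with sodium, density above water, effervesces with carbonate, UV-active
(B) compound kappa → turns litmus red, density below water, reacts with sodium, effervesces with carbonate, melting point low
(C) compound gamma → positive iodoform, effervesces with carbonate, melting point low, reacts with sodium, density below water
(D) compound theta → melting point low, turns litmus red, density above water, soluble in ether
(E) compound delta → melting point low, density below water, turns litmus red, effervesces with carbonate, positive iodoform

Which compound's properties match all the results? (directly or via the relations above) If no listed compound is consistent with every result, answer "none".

B

Testing each hypothesis:
(A) compound beta — fails on melting point low, density below water, turns litmus red (predicts density above water, not density below water)
(B) compound kappa — accounts for every observation
(C) compound gamma — does not account for turns litmus red
(D) compound theta — reacts with sodium -; melting point low +; effervesces with carbonate -; density below water -; turns litmus red +
(E) compound delta — reacts with sodium -; melting point low +; effervesces with carbonate +; density below water +; turns litmus red +
Only (B) is consistent with every observation.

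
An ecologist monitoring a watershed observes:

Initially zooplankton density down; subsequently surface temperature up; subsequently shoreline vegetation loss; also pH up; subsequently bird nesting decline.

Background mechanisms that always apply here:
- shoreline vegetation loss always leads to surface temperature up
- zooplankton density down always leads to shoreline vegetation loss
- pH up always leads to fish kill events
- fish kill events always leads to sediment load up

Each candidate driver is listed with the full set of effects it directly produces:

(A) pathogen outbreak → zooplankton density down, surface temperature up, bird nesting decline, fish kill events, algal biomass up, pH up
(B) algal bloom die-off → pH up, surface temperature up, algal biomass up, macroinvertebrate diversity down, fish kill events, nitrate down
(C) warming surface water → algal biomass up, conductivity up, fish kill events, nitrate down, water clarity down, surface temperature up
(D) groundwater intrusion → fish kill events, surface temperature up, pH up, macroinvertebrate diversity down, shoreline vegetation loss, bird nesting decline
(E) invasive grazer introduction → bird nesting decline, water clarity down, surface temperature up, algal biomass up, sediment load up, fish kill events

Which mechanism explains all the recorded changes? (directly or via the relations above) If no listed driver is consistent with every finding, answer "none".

For each candidate, compare predicted effects to what was observed:
(A) pathogen outbreak — zooplankton density down match; surface temperature up match; shoreline vegetation loss match (through zooplankton density down → shoreline vegetation loss); pH up match; bird nesting decline match
(B) algal bloom die-off — zooplankton density down miss; surface temperature up match; shoreline vegetation loss miss; pH up match; bird nesting decline miss
(C) warming surface water — does not account for zooplankton density down, shoreline vegetation loss, pH up, bird nesting decline
(D) groundwater intrusion — zooplankton density down miss; surface temperature up match; shoreline vegetation loss match; pH up match; bird nesting decline match
(E) invasive grazer introduction — zooplankton density down miss; surface temperature up match; shoreline vegetation loss miss; pH up miss; bird nesting decline match
(A) is the only candidate with no mismatches.

A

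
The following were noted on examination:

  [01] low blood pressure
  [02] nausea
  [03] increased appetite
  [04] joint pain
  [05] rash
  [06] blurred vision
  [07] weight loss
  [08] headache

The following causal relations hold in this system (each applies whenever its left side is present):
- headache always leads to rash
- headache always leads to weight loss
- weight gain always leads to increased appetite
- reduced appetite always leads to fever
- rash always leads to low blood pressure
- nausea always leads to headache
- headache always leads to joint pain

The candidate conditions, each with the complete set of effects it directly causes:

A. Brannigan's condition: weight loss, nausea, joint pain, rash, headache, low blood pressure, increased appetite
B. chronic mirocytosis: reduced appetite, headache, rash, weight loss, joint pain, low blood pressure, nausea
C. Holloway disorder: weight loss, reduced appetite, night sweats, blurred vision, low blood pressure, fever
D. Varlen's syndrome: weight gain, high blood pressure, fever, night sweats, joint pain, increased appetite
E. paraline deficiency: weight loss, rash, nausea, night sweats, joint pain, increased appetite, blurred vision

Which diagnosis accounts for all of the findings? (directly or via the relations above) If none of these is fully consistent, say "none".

For each candidate, compare predicted effects to what was observed:
(A) Brannigan's condition — does not account for blurred vision
(B) chronic mirocytosis — fails on increased appetite, blurred vision (predicts reduced appetite, not increased appetite)
(C) Holloway disorder — low blood pressure yes; nausea NO; increased appetite NO; joint pain NO; rash NO; blurred vision yes; weight loss yes; headache NO
(D) Varlen's syndrome — low blood pressure NO; nausea NO; increased appetite yes; joint pain yes; rash NO; blurred vision NO; weight loss NO; headache NO
(E) paraline deficiency — accounts for every observation (low blood pressure via rash → low blood pressure)
Only (E) is consistent with every observation.

E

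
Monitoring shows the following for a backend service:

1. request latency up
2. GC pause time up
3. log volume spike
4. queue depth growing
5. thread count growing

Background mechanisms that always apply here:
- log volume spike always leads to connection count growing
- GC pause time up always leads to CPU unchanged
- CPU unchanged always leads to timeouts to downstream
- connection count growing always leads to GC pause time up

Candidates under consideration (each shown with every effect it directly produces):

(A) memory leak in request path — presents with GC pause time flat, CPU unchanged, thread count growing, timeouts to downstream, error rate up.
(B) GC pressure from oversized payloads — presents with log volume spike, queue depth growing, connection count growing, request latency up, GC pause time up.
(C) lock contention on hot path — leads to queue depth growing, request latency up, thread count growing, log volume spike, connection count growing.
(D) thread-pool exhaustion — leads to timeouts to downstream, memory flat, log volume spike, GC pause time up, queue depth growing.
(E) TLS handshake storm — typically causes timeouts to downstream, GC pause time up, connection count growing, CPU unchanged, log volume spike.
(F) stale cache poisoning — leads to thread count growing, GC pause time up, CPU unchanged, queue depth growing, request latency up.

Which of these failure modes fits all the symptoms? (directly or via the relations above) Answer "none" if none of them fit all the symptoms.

For each candidate, compare predicted effects to what was observed:
(A) memory leak in request path — fails on request latency up, GC pause time up, log volume spike, queue depth growing (predicts GC pause time flat, not GC pause time up)
(B) GC pressure from oversized payloads — does not account for thread count growing
(C) lock contention on hot path — accounts for every observation (GC pause time up through connection count growing → GC pause time up)
(D) thread-pool exhaustion — does not account for request latency up, thread count growing
(E) TLS handshake storm — does not account for request latency up, queue depth growing, thread count growing
(F) stale cache poisoning — does not account for log volume spike
(C) is the only candidate with no mismatches.

C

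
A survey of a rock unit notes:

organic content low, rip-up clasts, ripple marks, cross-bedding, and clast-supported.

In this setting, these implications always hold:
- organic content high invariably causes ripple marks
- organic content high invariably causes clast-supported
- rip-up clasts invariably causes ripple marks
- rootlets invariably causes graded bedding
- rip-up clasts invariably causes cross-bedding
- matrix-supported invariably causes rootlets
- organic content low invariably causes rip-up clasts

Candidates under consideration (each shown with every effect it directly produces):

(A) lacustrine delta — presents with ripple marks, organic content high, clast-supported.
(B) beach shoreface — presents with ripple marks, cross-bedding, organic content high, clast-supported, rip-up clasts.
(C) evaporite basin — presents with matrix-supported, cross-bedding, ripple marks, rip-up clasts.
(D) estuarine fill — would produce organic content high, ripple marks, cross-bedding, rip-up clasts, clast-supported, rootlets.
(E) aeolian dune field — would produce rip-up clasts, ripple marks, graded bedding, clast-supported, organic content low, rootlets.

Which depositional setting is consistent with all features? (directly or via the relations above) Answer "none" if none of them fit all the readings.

E

Per-candidate check:
(A) lacustrine delta — organic content low miss; rip-up clasts miss; ripple marks match; cross-bedding miss; clast-supported match
(B) beach shoreface — fails on organic content low (predicts organic content high, not organic content low)
(C) evaporite basin — organic content low miss; rip-up clasts match; ripple marks match; cross-bedding match; clast-supported miss
(D) estuarine fill — organic content low miss; rip-up clasts match; ripple marks match; cross-bedding match; clast-supported match
(E) aeolian dune field — accounts for every observation (cross-bedding through rip-up clasts → cross-bedding)
Only (E) is consistent with every observation.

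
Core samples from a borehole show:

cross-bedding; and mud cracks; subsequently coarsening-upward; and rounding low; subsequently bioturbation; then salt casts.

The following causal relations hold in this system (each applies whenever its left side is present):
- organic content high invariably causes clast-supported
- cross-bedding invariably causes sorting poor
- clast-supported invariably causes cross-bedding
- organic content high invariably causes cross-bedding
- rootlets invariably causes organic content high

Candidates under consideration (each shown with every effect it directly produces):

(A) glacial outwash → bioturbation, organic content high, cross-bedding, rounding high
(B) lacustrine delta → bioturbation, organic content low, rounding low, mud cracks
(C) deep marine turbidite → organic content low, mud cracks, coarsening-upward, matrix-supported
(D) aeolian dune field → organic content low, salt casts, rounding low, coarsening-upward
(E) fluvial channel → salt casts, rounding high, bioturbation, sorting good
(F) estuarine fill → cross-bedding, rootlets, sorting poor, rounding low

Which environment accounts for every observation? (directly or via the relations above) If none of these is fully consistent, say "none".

For each candidate, compare predicted effects to what was observed:
(A) glacial outwash — cross-bedding ✓; mud cracks ✗; coarsening-upward ✗; rounding low ✗; bioturbation ✓; salt casts ✗
(B) lacustrine delta — cross-bedding ✗; mud cracks ✓; coarsening-upward ✗; rounding low ✓; bioturbation ✓; salt casts ✗
(C) deep marine turbidite — cross-bedding ✗; mud cracks ✓; coarsening-upward ✓; rounding low ✗; bioturbation ✗; salt casts ✗
(D) aeolian dune field — cross-bedding ✗; mud cracks ✗; coarsening-upward ✓; rounding low ✓; bioturbation ✗; salt casts ✓
(E) fluvial channel — cross-bedding ✗; mud cracks ✗; coarsening-upward ✗; rounding low ✗; bioturbation ✓; salt casts ✓
(F) estuarine fill — does not account for mud cracks, coarsening-upward, bioturbation, salt casts
None of the listed candidates fits everything.

none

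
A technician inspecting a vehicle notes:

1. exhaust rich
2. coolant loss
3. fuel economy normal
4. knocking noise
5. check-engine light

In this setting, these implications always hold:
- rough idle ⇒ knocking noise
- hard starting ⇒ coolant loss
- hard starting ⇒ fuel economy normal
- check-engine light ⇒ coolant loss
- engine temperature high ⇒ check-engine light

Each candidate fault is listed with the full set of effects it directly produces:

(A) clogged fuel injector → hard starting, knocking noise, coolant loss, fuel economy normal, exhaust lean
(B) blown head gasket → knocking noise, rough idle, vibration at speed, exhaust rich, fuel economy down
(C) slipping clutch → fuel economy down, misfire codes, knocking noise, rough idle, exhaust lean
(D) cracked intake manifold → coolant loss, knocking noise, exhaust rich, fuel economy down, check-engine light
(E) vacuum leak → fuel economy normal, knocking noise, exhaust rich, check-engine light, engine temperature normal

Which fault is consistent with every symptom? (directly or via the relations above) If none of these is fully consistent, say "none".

Testing each hypothesis:
(A) clogged fuel injector — exhaust rich NO; coolant loss yes; fuel economy normal yes; knocking noise yes; check-engine light NO
(B) blown head gasket — fails on coolant loss, fuel economy normal, check-engine light (predicts fuel economy down, not fuel economy normal)
(C) slipping clutch — fails on exhaust rich, coolant loss, fuel economy normal, check-engine light (predicts exhaust lean, not exhaust rich; predicts fuel economy down, not fuel economy normal)
(D) cracked intake manifold — exhaust rich yes; coolant loss yes; fuel economy normal NO; knocking noise yes; check-engine light yes
(E) vacuum leak — accounts for every observation (coolant loss through check-engine light → coolant loss)
(E) is the only candidate with no mismatches.

E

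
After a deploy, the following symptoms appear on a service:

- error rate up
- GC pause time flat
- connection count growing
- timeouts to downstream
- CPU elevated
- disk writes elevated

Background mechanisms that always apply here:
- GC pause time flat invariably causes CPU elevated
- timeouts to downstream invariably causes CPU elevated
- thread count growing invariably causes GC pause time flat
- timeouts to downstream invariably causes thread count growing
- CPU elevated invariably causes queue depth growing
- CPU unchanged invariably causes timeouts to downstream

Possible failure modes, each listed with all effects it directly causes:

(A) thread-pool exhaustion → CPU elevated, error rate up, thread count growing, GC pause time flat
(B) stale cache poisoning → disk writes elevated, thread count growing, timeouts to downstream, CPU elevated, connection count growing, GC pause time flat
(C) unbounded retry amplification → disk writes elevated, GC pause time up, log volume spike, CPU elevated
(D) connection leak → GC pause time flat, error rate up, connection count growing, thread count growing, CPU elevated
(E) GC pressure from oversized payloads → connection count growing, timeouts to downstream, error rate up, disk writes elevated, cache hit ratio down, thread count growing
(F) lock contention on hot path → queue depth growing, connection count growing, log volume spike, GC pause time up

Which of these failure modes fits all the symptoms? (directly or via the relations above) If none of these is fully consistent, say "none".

E

Checking each candidate against the observations:
(A) thread-pool exhaustion — error rate up ✓; GC pause time flat ✓; connection count growing ✗; timeouts to downstream ✗; CPU elevated ✓; disk writes elevated ✗
(B) stale cache poisoning — error rate up ✗; GC pause time flat ✓; connection count growing ✓; timeouts to downstream ✓; CPU elevated ✓; disk writes elevated ✓
(C) unbounded retry amplification — fails on error rate up, GC pause time flat, connection count growing, timeouts to downstream (predicts GC pause time up, not GC pause time flat)
(D) connection leak — does not account for timeouts to downstream, disk writes elevated
(E) GC pressure from oversized payloads — error rate up ✓; GC pause time flat ✓ (via thread count growing → GC pause time flat); connection count growing ✓; timeouts to downstream ✓; CPU elevated ✓ (via timeouts to downstream → CPU elevated); disk writes elevated ✓
(F) lock contention on hot path — error rate up ✗; GC pause time flat ✗; connection count growing ✓; timeouts to downstream ✗; CPU elevated ✗; disk writes elevated ✗
Only (E) is consistent with every observation.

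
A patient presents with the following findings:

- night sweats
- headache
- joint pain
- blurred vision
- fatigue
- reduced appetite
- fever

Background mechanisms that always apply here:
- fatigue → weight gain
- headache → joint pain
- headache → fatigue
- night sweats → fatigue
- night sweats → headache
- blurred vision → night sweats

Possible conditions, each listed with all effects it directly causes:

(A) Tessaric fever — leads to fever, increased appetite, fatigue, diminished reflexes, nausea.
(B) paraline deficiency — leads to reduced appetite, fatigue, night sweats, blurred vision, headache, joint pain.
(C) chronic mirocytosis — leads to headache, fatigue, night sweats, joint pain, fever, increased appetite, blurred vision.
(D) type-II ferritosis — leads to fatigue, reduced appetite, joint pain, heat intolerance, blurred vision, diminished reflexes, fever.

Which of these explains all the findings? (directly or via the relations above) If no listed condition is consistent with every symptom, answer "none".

Checking each candidate against the observations:
(A) Tessaric fever — night sweats NO; headache NO; joint pain NO; blurred vision NO; fatigue yes; reduced appetite NO; fever yes
(B) paraline deficiency — night sweats yes; headache yes; joint pain yes; blurred vision yes; fatigue yes; reduced appetite yes; fever NO
(C) chronic mirocytosis — night sweats yes; headache yes; joint pain yes; blurred vision yes; fatigue yes; reduced appetite NO; fever yes
(D) type-II ferritosis — accounts for every observation (night sweats via blurred vision → night sweats)
Only (D) is consistent with every observation.

D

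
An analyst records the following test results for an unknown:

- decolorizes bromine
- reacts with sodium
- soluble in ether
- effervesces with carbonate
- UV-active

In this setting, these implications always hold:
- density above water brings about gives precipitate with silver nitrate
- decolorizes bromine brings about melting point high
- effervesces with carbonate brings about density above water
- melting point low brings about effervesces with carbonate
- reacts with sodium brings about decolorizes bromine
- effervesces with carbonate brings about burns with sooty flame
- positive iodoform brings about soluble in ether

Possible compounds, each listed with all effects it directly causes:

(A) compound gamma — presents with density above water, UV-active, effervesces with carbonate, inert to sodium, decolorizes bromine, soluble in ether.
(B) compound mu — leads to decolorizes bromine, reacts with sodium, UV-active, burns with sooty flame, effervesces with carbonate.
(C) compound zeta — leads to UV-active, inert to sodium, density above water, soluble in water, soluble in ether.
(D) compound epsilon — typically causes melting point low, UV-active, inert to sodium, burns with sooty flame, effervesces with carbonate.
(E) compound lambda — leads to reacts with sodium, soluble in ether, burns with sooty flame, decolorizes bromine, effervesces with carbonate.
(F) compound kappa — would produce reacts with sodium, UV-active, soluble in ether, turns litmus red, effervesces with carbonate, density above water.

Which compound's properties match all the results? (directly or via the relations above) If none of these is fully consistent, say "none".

Per-candidate check:
(A) compound gamma — fails on reacts with sodium (predicts inert to sodium, not reacts with sodium)
(B) compound mu — does not account for soluble in ether
(C) compound zeta — decolorizes bromine -; reacts with sodium -; soluble in ether +; effervesces with carbonate -; UV-active +
(D) compound epsilon — fails on decolorizes bromine, reacts with sodium, soluble in ether (predicts inert to sodium, not reacts with sodium)
(E) compound lambda — does not account for UV-active
(F) compound kappa — decolorizes bromine + (through reacts with sodium → decolorizes bromine); reacts with sodium +; soluble in ether +; effervesces with carbonate +; UV-active +
Only (F) is consistent with every observation.

F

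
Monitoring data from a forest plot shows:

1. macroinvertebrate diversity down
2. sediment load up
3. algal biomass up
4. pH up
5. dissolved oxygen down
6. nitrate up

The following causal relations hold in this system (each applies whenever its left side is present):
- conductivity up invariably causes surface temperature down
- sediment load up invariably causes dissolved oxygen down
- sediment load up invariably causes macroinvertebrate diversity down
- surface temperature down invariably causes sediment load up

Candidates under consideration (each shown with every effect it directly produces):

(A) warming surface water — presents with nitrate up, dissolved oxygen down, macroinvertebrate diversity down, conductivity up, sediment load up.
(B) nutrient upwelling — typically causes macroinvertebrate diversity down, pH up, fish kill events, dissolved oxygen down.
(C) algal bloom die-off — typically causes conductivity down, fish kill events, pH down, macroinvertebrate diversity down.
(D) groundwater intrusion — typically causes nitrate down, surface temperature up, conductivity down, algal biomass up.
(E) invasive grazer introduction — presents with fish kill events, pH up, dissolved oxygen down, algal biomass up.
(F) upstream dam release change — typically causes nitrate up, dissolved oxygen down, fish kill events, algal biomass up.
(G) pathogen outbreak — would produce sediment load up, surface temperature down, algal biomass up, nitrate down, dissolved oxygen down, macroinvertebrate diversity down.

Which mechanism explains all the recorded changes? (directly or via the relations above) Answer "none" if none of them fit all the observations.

For each candidate, compare predicted effects to what was observed:
(A) warming surface water — does not account for algal biomass up, pH up
(B) nutrient upwelling — does not account for sediment load up, algal biomass up, nitrate up
(C) algal bloom die-off — macroinvertebrate diversity down ✓; sediment load up ✗; algal biomass up ✗; pH up ✗; dissolved oxygen down ✗; nitrate up ✗
(D) groundwater intrusion — fails on macroinvertebrate diversity down, sediment load up, pH up, dissolved oxygen down, nitrate up (predicts nitrate down, not nitrate up)
(E) invasive grazer introduction — does not account for macroinvertebrate diversity down, sediment load up, nitrate up
(F) upstream dam release change — does not account for macroinvertebrate diversity down, sediment load up, pH up
(G) pathogen outbreak — fails on pH up, nitrate up (predicts nitrate down, not nitrate up)
None of the listed candidates fits everything.

none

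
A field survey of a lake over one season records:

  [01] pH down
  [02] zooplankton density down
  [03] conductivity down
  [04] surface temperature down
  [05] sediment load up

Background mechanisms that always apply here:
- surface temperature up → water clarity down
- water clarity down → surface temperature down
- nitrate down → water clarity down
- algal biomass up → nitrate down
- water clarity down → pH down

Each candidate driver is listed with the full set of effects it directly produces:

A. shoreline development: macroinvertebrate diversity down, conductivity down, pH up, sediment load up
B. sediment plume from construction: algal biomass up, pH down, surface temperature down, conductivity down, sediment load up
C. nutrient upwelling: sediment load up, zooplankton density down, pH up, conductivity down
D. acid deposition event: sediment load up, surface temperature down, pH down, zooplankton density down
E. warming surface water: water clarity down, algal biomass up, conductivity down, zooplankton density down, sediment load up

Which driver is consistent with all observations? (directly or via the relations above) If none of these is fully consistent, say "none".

E

Checking each candidate against the observations:
(A) shoreline development — pH down ✗; zooplankton density down ✗; conductivity down ✓; surface temperature down ✗; sediment load up ✓
(B) sediment plume from construction — pH down ✓; zooplankton density down ✗; conductivity down ✓; surface temperature down ✓; sediment load up ✓
(C) nutrient upwelling — pH down ✗; zooplankton density down ✓; conductivity down ✓; surface temperature down ✗; sediment load up ✓
(D) acid deposition event — pH down ✓; zooplankton density down ✓; conductivity down ✗; surface temperature down ✓; sediment load up ✓
(E) warming surface water — accounts for every observation (pH down via water clarity down → pH down)
Only (E) is consistent with every observation.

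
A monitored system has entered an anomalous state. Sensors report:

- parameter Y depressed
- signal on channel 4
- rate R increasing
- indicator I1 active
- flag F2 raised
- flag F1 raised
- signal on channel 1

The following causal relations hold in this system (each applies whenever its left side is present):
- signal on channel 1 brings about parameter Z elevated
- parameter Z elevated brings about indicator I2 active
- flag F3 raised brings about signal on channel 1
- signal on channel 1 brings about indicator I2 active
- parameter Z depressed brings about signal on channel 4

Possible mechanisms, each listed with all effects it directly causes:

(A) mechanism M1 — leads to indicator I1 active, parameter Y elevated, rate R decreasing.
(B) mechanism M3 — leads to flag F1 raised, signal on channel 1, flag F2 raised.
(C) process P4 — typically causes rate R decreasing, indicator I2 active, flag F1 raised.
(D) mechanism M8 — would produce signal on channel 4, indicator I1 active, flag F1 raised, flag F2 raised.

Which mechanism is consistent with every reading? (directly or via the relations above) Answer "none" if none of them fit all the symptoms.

none

Testing each hypothesis:
(A) mechanism M1 — fails on parameter Y depressed, signal on channel 4, rate R increasing, flag F2 raised, flag F1 raised, signal on channel 1 (predicts parameter Y elevated, not parameter Y depressed; predicts rate R decreasing, not rate R increasing)
(B) mechanism M3 — parameter Y depressed NO; signal on channel 4 NO; rate R increasing NO; indicator I1 active NO; flag F2 raised yes; flag F1 raised yes; signal on channel 1 yes
(C) process P4 — fails on parameter Y depressed, signal on channel 4, rate R increasing, indicator I1 active, flag F2 raised, signal on channel 1 (predicts rate R decreasing, not rate R increasing)
(D) mechanism M8 — parameter Y depressed NO; signal on channel 4 yes; rate R increasing NO; indicator I1 active yes; flag F2 raised yes; flag F1 raised yes; signal on channel 1 NO
No candidate is consistent with all observations.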